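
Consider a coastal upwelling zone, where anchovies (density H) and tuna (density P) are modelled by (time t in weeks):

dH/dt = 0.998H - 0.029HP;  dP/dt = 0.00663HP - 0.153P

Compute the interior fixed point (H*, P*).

Set dP/dt = 0 with P > 0: 0.00663H - 0.153 = 0, so H* = 0.153/0.00663 = 23.1.
Set dH/dt = 0 with H > 0: 0.998 - 0.029P = 0, so P* = 0.998/0.029 = 34.4.

H* ≈ 23.1, P* ≈ 34.4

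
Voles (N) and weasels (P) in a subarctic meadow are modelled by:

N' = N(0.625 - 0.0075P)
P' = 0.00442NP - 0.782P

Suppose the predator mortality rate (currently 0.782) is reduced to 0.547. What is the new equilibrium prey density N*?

At the interior fixed point, setting dP/dt = 0 with P > 0 fixes N* = (predator death rate)/(NP coefficient) — independent of the other coefficients.
With the change, N* = 0.547/0.00442 = 124; it falls from 177.

N* ≈ 124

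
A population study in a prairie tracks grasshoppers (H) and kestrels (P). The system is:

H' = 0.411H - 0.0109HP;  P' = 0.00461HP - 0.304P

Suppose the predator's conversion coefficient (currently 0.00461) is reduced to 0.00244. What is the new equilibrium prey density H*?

At the interior fixed point, setting dP/dt = 0 with P > 0 fixes H* = (predator death rate)/(HP coefficient) — independent of the other coefficients.
With the change, H* = 0.304/0.00244 = 125; it rises from 65.9.

H* ≈ 125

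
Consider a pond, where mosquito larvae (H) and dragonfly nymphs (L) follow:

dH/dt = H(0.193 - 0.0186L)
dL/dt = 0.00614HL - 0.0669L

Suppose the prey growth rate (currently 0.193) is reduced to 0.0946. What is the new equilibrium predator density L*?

At the interior fixed point, setting dH/dt = 0 with H > 0 fixes L* = (prey growth rate)/(HL coefficient) — independent of the other coefficients.
With the change, L* = 0.0946/0.0186 = 5.09; it falls from 10.4.

L* ≈ 5.09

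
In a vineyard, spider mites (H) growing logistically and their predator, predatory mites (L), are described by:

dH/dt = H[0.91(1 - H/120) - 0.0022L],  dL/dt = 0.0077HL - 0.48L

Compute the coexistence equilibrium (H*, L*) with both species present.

From dL/dt = 0 with L > 0: 0.0077H* = 0.48, so H* = 62.3.
Substitute into dH/dt = 0: 0.91(1 - 62.3/120) = 0.0022L*.
The bracket is 0.481, giving L* = 0.437/0.0022 = 199.

H* ≈ 62.3, L* ≈ 199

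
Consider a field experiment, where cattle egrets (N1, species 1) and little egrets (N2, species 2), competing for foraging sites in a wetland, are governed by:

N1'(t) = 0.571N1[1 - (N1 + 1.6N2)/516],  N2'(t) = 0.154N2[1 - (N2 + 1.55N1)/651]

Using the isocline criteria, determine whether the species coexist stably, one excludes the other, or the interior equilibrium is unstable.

Compare the nullcline intercepts: K1/α12 = 516/1.6 = 322 < K2 = 651; K2/α21 = 651/1.55 = 420 < K1 = 516.
Since both are reversed, neither can invade when rare; the interior point is a saddle.

unstable coexistence (outcome depends on initial conditions)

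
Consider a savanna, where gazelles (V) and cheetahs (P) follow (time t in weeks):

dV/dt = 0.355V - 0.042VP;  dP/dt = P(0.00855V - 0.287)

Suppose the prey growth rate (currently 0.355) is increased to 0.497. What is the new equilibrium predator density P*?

At the interior fixed point, setting dV/dt = 0 with V > 0 fixes P* = (prey growth rate)/(VP coefficient) — independent of the other coefficients.
With the change, P* = 0.497/0.042 = 11.8; it rises from 8.45.

P* ≈ 11.8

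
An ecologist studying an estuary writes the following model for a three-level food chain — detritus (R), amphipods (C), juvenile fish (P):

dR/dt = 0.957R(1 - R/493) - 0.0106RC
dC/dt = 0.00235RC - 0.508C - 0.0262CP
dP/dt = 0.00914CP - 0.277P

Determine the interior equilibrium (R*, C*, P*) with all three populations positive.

R* ≈ 328, C* ≈ 30.3, P* ≈ 9.99

From dP/dt = 0: 0.00914C* = 0.277, so C* = 30.3.
From dR/dt = 0: 0.957(1 - R*/493) = 0.0106·30.3, giving R* = 493·(1 - 0.336) = 328.
From dC/dt = 0: 0.00235·328 - 0.508 = 0.0262P*, so P* = 0.262/0.0262 = 9.99.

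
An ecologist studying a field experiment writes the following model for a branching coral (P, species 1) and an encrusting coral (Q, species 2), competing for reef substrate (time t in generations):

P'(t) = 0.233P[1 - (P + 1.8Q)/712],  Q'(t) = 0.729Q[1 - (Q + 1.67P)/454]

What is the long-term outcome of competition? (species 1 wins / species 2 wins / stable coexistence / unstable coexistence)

Compare the nullcline intercepts: K1/α12 = 712/1.8 = 396 < K2 = 454; K2/α21 = 454/1.67 = 272 < K1 = 712.
Since both are reversed, neither can invade when rare; the interior point is a saddle.

unstable coexistence (outcome depends on initial conditions)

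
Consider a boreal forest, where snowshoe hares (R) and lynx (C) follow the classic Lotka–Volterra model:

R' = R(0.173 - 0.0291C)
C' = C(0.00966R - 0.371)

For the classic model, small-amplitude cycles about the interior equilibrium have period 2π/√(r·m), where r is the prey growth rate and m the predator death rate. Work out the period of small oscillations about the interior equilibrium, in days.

Here r = 0.173 and m = 0.371, so r·m = 0.0642.
ω = √0.0642 = 0.253 per day, hence T = 2π/ω ≈ 24.8 days.

T ≈ 24.8 days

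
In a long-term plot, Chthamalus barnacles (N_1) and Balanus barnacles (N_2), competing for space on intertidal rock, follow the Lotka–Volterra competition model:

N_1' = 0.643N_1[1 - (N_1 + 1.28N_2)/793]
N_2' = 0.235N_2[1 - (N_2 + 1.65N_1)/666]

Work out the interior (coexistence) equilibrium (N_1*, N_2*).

Setting both brackets to zero gives the nullclines N_1 + 1.28N_2 = 793 and 1.65N_1 + N_2 = 666.
Substituting N_2 = 666 - 1.65N_1 into the first: N_1(1 - 1.28·1.65) = 793 - 1.28·666.
So N_1* = -59.5/-1.11 = 53.5, and then N_2* = 666 - 1.65·53.5 = 578.

N_1* ≈ 53.5, N_2* ≈ 578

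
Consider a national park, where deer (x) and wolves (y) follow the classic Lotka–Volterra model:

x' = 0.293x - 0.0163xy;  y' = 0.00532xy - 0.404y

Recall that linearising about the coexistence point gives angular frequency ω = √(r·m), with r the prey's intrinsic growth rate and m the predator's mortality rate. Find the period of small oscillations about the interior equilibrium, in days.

Here r = 0.293 and m = 0.404, so r·m = 0.118.
ω = √0.118 = 0.344 per day, hence T = 2π/ω ≈ 18.3 days.

T ≈ 18.3 days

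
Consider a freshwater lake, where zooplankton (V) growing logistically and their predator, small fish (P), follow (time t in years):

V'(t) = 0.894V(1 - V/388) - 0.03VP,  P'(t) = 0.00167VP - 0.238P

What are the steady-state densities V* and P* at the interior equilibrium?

From dP/dt = 0 with P > 0: 0.00167V* = 0.238, so V* = 143.
Substitute into dV/dt = 0: 0.894(1 - 143/388) = 0.03P*.
The bracket is 0.633, giving P* = 0.566/0.03 = 18.9.

V* ≈ 143, P* ≈ 18.9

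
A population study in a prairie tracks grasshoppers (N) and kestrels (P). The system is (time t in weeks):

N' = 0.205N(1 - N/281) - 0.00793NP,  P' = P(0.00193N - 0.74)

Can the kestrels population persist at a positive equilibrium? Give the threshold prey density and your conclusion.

Threshold N = 383; K < 383, so no, the predator goes extinct.

The predator equation gives dP/dt > 0 only when N > 0.74/0.00193 = 383.
Without the predator, N → K = 281. Since 281 < 383, the predator cannot invade.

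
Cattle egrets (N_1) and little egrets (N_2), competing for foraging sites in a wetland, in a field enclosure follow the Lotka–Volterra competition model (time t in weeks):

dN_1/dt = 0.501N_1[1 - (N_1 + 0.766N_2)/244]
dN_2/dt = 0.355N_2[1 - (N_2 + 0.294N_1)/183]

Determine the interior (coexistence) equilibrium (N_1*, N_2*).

Setting both brackets to zero gives the nullclines N_1 + 0.766N_2 = 244 and 0.294N_1 + N_2 = 183.
Substituting N_2 = 183 - 0.294N_1 into the first: N_1(1 - 0.766·0.294) = 244 - 0.766·183.
So N_1* = 104/0.775 = 134, and then N_2* = 183 - 0.294·134 = 144.

N_1* ≈ 134, N_2* ≈ 144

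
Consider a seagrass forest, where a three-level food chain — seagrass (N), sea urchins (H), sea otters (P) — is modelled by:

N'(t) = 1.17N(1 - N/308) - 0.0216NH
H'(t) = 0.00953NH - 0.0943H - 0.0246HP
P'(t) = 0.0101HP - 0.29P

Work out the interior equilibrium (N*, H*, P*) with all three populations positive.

N* ≈ 145, H* ≈ 28.7, P* ≈ 52.2

From dP/dt = 0: 0.0101H* = 0.29, so H* = 28.7.
From dN/dt = 0: 1.17(1 - N*/308) = 0.0216·28.7, giving N* = 308·(1 - 0.53) = 145.
From dH/dt = 0: 0.00953·145 - 0.0943 = 0.0246P*, so P* = 1.29/0.0246 = 52.2.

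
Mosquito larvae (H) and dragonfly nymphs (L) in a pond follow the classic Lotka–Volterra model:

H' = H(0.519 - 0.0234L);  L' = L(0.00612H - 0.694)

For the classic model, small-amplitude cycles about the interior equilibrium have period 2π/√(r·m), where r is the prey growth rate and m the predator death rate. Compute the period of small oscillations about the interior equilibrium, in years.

Here r = 0.519 and m = 0.694, so r·m = 0.36.
ω = √0.36 = 0.6 per year, hence T = 2π/ω ≈ 10.5 years.

T ≈ 10.5 years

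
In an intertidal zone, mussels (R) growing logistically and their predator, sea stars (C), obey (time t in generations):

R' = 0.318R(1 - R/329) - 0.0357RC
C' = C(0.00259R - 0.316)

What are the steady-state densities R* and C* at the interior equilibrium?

R* ≈ 122, C* ≈ 5.6

From dC/dt = 0 with C > 0: 0.00259R* = 0.316, so R* = 122.
Substitute into dR/dt = 0: 0.318(1 - 122/329) = 0.0357C*.
The bracket is 0.629, giving C* = 0.2/0.0357 = 5.6.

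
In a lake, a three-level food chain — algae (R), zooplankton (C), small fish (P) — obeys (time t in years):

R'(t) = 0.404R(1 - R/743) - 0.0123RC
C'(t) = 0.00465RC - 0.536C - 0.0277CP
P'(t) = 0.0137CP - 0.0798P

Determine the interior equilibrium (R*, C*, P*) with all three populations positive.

From dP/dt = 0: 0.0137C* = 0.0798, so C* = 5.82.
From dR/dt = 0: 0.404(1 - R*/743) = 0.0123·5.82, giving R* = 743·(1 - 0.177) = 611.
From dC/dt = 0: 0.00465·611 - 0.536 = 0.0277P*, so P* = 2.31/0.0277 = 83.3.

R* ≈ 611, C* ≈ 5.82, P* ≈ 83.3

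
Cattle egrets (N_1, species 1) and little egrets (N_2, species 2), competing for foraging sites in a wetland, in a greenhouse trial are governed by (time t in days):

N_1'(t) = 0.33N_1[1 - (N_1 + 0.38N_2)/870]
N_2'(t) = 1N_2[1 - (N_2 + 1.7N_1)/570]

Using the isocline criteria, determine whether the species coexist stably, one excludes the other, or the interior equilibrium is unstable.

Compare the nullcline intercepts: K1/α12 = 870/0.38 = 2290 > K2 = 570; K2/α21 = 570/1.7 = 335 < K1 = 870.
Since the inequalities point opposite ways, species 1 can invade but species 2 cannot.

species 1 excludes species 2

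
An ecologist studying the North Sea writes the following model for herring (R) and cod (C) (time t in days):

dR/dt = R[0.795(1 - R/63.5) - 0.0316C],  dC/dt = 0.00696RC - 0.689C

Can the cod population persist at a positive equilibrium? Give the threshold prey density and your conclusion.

The predator equation gives dC/dt > 0 only when R > 0.689/0.00696 = 99.
Without the predator, R → K = 63.5. Since 63.5 < 99, the predator cannot invade.

Threshold R = 99; K < 99, so no, the predator goes extinct.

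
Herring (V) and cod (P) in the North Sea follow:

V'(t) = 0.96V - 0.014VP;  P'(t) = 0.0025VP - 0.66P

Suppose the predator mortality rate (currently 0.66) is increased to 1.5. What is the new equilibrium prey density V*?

At the interior fixed point, setting dP/dt = 0 with P > 0 fixes V* = (predator death rate)/(VP coefficient) — independent of the other coefficients.
With the change, V* = 1.5/0.0025 = 600; it rises from 264.

V* ≈ 600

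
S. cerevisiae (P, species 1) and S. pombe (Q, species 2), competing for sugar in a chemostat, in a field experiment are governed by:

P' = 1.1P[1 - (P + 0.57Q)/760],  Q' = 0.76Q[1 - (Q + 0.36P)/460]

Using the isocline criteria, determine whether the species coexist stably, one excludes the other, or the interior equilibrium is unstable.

stable coexistence

Compare the nullcline intercepts: K1/α12 = 760/0.57 = 1330 > K2 = 460; K2/α21 = 460/0.36 = 1280 > K1 = 760.
Since both inequalities hold, each species can invade when rare, so the interior equilibrium is stable.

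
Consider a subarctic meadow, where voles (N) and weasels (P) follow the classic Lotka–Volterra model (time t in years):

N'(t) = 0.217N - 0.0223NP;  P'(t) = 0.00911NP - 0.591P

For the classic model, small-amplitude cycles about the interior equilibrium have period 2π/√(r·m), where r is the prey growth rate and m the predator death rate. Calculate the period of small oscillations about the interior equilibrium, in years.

T ≈ 17.5 years

Here r = 0.217 and m = 0.591, so r·m = 0.128.
ω = √0.128 = 0.358 per year, hence T = 2π/ω ≈ 17.5 years.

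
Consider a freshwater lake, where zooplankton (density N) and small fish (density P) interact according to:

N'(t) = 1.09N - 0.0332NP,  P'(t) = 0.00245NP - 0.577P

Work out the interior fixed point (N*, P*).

N* ≈ 236, P* ≈ 32.8

Set dP/dt = 0 with P > 0: 0.00245N - 0.577 = 0, so N* = 0.577/0.00245 = 236.
Set dN/dt = 0 with N > 0: 1.09 - 0.0332P = 0, so P* = 1.09/0.0332 = 32.8.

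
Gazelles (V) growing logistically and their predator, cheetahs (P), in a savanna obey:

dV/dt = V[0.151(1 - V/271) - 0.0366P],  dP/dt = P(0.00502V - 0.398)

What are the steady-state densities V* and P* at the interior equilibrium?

From dP/dt = 0 with P > 0: 0.00502V* = 0.398, so V* = 79.3.
Substitute into dV/dt = 0: 0.151(1 - 79.3/271) = 0.0366P*.
The bracket is 0.707, giving P* = 0.107/0.0366 = 2.92.

V* ≈ 79.3, P* ≈ 2.92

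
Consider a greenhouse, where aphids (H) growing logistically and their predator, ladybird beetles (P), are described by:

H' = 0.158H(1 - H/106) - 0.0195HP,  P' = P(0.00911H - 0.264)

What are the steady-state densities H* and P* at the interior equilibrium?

H* ≈ 29, P* ≈ 5.89

From dP/dt = 0 with P > 0: 0.00911H* = 0.264, so H* = 29.
Substitute into dH/dt = 0: 0.158(1 - 29/106) = 0.0195P*.
The bracket is 0.727, giving P* = 0.115/0.0195 = 5.89.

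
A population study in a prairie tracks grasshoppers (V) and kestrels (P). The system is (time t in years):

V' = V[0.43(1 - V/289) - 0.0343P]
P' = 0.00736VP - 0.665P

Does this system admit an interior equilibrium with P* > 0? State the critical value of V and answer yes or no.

Threshold V = 90.4; K > 90.4, so yes, the predator persists.

The predator equation gives dP/dt > 0 only when V > 0.665/0.00736 = 90.4.
Without the predator, V → K = 289. Since 289 > 90.4, the predator can invade and persist.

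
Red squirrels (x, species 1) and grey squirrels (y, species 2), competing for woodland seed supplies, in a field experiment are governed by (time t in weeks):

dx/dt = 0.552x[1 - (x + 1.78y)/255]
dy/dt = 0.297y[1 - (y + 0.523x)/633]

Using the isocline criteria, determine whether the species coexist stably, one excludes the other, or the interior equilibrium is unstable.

Compare the nullcline intercepts: K1/α12 = 255/1.78 = 143 < K2 = 633; K2/α21 = 633/0.523 = 1210 > K1 = 255.
Since the inequalities point opposite ways, species 2 can invade but species 1 cannot.

species 2 excludes species 1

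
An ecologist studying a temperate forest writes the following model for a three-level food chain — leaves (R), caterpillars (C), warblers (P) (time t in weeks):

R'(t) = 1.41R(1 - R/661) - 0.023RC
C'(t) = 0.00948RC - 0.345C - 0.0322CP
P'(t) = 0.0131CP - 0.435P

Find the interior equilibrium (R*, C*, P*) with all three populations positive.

From dP/dt = 0: 0.0131C* = 0.435, so C* = 33.2.
From dR/dt = 0: 1.41(1 - R*/661) = 0.023·33.2, giving R* = 661·(1 - 0.542) = 303.
From dC/dt = 0: 0.00948·303 - 0.345 = 0.0322P*, so P* = 2.53/0.0322 = 78.5.

R* ≈ 303, C* ≈ 33.2, P* ≈ 78.5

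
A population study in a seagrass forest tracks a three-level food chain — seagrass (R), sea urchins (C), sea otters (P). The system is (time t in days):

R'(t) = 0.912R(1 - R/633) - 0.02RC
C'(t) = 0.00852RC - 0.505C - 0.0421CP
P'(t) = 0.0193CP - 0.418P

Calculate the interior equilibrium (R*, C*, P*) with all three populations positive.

R* ≈ 332, C* ≈ 21.7, P* ≈ 55.3

From dP/dt = 0: 0.0193C* = 0.418, so C* = 21.7.
From dR/dt = 0: 0.912(1 - R*/633) = 0.02·21.7, giving R* = 633·(1 - 0.475) = 332.
From dC/dt = 0: 0.00852·332 - 0.505 = 0.0421P*, so P* = 2.33/0.0421 = 55.3.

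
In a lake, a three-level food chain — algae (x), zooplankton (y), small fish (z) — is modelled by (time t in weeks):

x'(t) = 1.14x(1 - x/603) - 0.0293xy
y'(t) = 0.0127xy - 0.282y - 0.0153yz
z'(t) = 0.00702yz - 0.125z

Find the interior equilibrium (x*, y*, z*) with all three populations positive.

From dz/dt = 0: 0.00702y* = 0.125, so y* = 17.8.
From dx/dt = 0: 1.14(1 - x*/603) = 0.0293·17.8, giving x* = 603·(1 - 0.458) = 327.
From dy/dt = 0: 0.0127·327 - 0.282 = 0.0153z*, so z* = 3.87/0.0153 = 253.

x* ≈ 327, y* ≈ 17.8, z* ≈ 253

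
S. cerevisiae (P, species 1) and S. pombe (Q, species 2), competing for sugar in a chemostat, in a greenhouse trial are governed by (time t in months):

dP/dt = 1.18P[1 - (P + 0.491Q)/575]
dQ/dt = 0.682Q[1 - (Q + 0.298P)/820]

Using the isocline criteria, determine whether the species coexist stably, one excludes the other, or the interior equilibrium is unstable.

stable coexistence

Compare the nullcline intercepts: K1/α12 = 575/0.491 = 1170 > K2 = 820; K2/α21 = 820/0.298 = 2750 > K1 = 575.
Since both inequalities hold, each species can invade when rare, so the interior equilibrium is stable.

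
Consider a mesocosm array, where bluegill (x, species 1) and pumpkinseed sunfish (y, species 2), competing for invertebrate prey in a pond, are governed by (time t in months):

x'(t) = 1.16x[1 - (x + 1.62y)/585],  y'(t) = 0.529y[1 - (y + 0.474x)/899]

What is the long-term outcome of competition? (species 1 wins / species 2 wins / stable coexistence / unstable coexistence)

Compare the nullcline intercepts: K1/α12 = 585/1.62 = 361 < K2 = 899; K2/α21 = 899/0.474 = 1900 > K1 = 585.
Since the inequalities point opposite ways, species 2 can invade but species 1 cannot.

species 2 excludes species 1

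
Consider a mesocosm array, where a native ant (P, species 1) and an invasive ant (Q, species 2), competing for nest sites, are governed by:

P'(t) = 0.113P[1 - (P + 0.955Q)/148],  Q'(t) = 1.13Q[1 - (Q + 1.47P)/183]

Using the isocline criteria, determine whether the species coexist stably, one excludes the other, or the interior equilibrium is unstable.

unstable coexistence (outcome depends on initial conditions)

Compare the nullcline intercepts: K1/α12 = 148/0.955 = 155 < K2 = 183; K2/α21 = 183/1.47 = 124 < K1 = 148.
Since both are reversed, neither can invade when rare; the interior point is a saddle.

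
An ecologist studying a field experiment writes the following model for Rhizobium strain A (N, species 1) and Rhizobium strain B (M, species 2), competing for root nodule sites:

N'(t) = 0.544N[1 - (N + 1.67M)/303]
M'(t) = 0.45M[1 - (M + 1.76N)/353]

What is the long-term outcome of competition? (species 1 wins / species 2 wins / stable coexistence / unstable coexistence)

unstable coexistence (outcome depends on initial conditions)

Compare the nullcline intercepts: K1/α12 = 303/1.67 = 181 < K2 = 353; K2/α21 = 353/1.76 = 201 < K1 = 303.
Since both are reversed, neither can invade when rare; the interior point is a saddle.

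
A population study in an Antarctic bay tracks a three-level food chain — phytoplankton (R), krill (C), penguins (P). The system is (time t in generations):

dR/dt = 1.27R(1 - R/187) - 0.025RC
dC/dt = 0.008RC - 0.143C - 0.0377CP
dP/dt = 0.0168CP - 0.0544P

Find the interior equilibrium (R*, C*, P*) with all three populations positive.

From dP/dt = 0: 0.0168C* = 0.0544, so C* = 3.24.
From dR/dt = 0: 1.27(1 - R*/187) = 0.025·3.24, giving R* = 187·(1 - 0.0637) = 175.
From dC/dt = 0: 0.008·175 - 0.143 = 0.0377P*, so P* = 1.26/0.0377 = 33.4.

R* ≈ 175, C* ≈ 3.24, P* ≈ 33.4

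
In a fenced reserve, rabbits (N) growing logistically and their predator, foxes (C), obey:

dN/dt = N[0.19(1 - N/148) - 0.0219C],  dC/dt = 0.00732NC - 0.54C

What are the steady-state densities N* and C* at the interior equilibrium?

N* ≈ 73.8, C* ≈ 4.35

From dC/dt = 0 with C > 0: 0.00732N* = 0.54, so N* = 73.8.
Substitute into dN/dt = 0: 0.19(1 - 73.8/148) = 0.0219C*.
The bracket is 0.502, giving C* = 0.0953/0.0219 = 4.35.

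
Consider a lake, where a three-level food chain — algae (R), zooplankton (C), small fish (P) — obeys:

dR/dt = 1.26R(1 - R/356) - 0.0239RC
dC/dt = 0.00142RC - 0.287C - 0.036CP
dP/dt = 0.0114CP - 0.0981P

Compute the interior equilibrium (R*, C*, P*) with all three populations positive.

From dP/dt = 0: 0.0114C* = 0.0981, so C* = 8.61.
From dR/dt = 0: 1.26(1 - R*/356) = 0.0239·8.61, giving R* = 356·(1 - 0.163) = 298.
From dC/dt = 0: 0.00142·298 - 0.287 = 0.036P*, so P* = 0.136/0.036 = 3.78.

R* ≈ 298, C* ≈ 8.61, P* ≈ 3.78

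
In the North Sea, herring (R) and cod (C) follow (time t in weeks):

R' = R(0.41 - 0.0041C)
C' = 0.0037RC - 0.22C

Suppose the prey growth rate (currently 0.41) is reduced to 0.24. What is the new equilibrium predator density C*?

C* ≈ 58.5

At the interior fixed point, setting dR/dt = 0 with R > 0 fixes C* = (prey growth rate)/(RC coefficient) — independent of the other coefficients.
With the change, C* = 0.24/0.0041 = 58.5; it falls from 100.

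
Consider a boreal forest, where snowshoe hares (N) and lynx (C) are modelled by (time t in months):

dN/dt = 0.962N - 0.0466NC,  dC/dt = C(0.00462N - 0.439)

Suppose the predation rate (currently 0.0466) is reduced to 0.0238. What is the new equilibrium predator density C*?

At the interior fixed point, setting dN/dt = 0 with N > 0 fixes C* = (prey growth rate)/(NC coefficient) — independent of the other coefficients.
With the change, C* = 0.962/0.0238 = 40.4; it rises from 20.6.

C* ≈ 40.4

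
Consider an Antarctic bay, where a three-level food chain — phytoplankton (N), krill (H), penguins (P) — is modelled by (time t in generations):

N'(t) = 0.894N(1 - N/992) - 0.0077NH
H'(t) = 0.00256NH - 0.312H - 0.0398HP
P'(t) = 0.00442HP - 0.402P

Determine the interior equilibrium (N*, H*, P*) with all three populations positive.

N* ≈ 215, H* ≈ 91, P* ≈ 5.98

From dP/dt = 0: 0.00442H* = 0.402, so H* = 91.
From dN/dt = 0: 0.894(1 - N*/992) = 0.0077·91, giving N* = 992·(1 - 0.783) = 215.
From dH/dt = 0: 0.00256·215 - 0.312 = 0.0398P*, so P* = 0.238/0.0398 = 5.98.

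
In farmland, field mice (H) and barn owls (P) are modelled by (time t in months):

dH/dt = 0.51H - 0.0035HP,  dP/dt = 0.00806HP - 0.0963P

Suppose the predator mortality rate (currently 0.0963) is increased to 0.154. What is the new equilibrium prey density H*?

At the interior fixed point, setting dP/dt = 0 with P > 0 fixes H* = (predator death rate)/(HP coefficient) — independent of the other coefficients.
With the change, H* = 0.154/0.00806 = 19.1; it rises from 11.9.

H* ≈ 19.1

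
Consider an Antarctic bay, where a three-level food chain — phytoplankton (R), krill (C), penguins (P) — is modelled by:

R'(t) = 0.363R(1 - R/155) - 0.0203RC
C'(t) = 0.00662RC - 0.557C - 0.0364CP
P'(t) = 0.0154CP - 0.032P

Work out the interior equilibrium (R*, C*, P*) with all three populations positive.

R* ≈ 137, C* ≈ 2.08, P* ≈ 9.61

From dP/dt = 0: 0.0154C* = 0.032, so C* = 2.08.
From dR/dt = 0: 0.363(1 - R*/155) = 0.0203·2.08, giving R* = 155·(1 - 0.116) = 137.
From dC/dt = 0: 0.00662·137 - 0.557 = 0.0364P*, so P* = 0.35/0.0364 = 9.61.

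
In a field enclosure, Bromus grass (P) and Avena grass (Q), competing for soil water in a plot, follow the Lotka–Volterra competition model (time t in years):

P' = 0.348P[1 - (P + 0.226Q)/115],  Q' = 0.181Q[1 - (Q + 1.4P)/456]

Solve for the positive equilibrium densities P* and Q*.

Setting both brackets to zero gives the nullclines P + 0.226Q = 115 and 1.4P + Q = 456.
Substituting Q = 456 - 1.4P into the first: P(1 - 0.226·1.4) = 115 - 0.226·456.
So P* = 11.9/0.684 = 17.5, and then Q* = 456 - 1.4·17.5 = 432.

P* ≈ 17.5, Q* ≈ 432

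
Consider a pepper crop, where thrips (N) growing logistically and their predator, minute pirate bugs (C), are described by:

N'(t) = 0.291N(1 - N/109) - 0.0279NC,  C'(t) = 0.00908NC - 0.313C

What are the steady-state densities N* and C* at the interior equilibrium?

From dC/dt = 0 with C > 0: 0.00908N* = 0.313, so N* = 34.5.
Substitute into dN/dt = 0: 0.291(1 - 34.5/109) = 0.0279C*.
The bracket is 0.684, giving C* = 0.199/0.0279 = 7.13.

N* ≈ 34.5, C* ≈ 7.13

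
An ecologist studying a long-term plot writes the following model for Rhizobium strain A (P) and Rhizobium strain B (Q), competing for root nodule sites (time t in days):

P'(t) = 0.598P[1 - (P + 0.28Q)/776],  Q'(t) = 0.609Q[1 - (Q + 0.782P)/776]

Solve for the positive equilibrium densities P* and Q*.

Setting both brackets to zero gives the nullclines P + 0.28Q = 776 and 0.782P + Q = 776.
Substituting Q = 776 - 0.782P into the first: P(1 - 0.28·0.782) = 776 - 0.28·776.
So P* = 559/0.781 = 715, and then Q* = 776 - 0.782·715 = 217.

P* ≈ 715, Q* ≈ 217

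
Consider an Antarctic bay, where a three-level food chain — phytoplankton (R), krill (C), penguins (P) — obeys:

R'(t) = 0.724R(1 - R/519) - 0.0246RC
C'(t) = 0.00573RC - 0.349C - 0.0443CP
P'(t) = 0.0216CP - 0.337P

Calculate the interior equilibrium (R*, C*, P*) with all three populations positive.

R* ≈ 244, C* ≈ 15.6, P* ≈ 23.7

From dP/dt = 0: 0.0216C* = 0.337, so C* = 15.6.
From dR/dt = 0: 0.724(1 - R*/519) = 0.0246·15.6, giving R* = 519·(1 - 0.53) = 244.
From dC/dt = 0: 0.00573·244 - 0.349 = 0.0443P*, so P* = 1.05/0.0443 = 23.7.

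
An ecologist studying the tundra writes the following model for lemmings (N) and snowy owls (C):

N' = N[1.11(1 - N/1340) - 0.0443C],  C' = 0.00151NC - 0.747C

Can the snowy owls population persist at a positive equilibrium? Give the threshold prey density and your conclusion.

The predator equation gives dC/dt > 0 only when N > 0.747/0.00151 = 495.
Without the predator, N → K = 1340. Since 1340 > 495, the predator can invade and persist.

Threshold N = 495; K > 495, so yes, the predator persists.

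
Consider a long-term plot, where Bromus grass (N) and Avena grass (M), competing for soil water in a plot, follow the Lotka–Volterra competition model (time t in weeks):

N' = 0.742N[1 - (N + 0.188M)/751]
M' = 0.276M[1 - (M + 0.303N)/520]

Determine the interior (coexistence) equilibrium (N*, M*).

N* ≈ 693, M* ≈ 310

Setting both brackets to zero gives the nullclines N + 0.188M = 751 and 0.303N + M = 520.
Substituting M = 520 - 0.303N into the first: N(1 - 0.188·0.303) = 751 - 0.188·520.
So N* = 653/0.943 = 693, and then M* = 520 - 0.303·693 = 310.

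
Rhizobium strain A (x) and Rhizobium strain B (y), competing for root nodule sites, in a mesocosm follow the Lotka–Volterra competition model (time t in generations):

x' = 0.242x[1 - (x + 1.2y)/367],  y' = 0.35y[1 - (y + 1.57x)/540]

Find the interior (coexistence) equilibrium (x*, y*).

Setting both brackets to zero gives the nullclines x + 1.2y = 367 and 1.57x + y = 540.
Substituting y = 540 - 1.57x into the first: x(1 - 1.2·1.57) = 367 - 1.2·540.
So x* = -281/-0.884 = 318, and then y* = 540 - 1.57·318 = 40.9.

x* ≈ 318, y* ≈ 40.9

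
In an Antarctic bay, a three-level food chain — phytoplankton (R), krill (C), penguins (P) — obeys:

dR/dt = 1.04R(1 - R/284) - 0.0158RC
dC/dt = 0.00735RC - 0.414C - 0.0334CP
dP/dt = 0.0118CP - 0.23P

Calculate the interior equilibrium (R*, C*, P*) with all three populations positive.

R* ≈ 200, C* ≈ 19.5, P* ≈ 31.6

From dP/dt = 0: 0.0118C* = 0.23, so C* = 19.5.
From dR/dt = 0: 1.04(1 - R*/284) = 0.0158·19.5, giving R* = 284·(1 - 0.296) = 200.
From dC/dt = 0: 0.00735·200 - 0.414 = 0.0334P*, so P* = 1.06/0.0334 = 31.6.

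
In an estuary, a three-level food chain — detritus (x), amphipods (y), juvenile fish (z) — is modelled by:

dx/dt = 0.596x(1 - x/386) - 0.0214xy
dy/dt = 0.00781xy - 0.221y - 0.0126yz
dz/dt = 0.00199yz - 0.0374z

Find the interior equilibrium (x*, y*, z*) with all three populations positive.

From dz/dt = 0: 0.00199y* = 0.0374, so y* = 18.8.
From dx/dt = 0: 0.596(1 - x*/386) = 0.0214·18.8, giving x* = 386·(1 - 0.675) = 126.
From dy/dt = 0: 0.00781·126 - 0.221 = 0.0126z*, so z* = 0.759/0.0126 = 60.3.

x* ≈ 126, y* ≈ 18.8, z* ≈ 60.3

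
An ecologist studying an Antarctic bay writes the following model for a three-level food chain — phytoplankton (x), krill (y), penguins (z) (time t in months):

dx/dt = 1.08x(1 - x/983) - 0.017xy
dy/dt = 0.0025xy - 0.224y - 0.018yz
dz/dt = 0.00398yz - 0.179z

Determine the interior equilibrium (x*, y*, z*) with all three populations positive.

From dz/dt = 0: 0.00398y* = 0.179, so y* = 45.
From dx/dt = 0: 1.08(1 - x*/983) = 0.017·45, giving x* = 983·(1 - 0.708) = 287.
From dy/dt = 0: 0.0025·287 - 0.224 = 0.018z*, so z* = 0.494/0.018 = 27.4.

x* ≈ 287, y* ≈ 45, z* ≈ 27.4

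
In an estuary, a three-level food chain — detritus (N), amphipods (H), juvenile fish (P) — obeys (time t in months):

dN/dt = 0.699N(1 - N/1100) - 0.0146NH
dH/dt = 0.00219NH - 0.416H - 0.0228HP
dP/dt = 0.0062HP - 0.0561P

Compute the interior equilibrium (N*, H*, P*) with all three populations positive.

From dP/dt = 0: 0.0062H* = 0.0561, so H* = 9.05.
From dN/dt = 0: 0.699(1 - N*/1100) = 0.0146·9.05, giving N* = 1100·(1 - 0.189) = 892.
From dH/dt = 0: 0.00219·892 - 0.416 = 0.0228P*, so P* = 1.54/0.0228 = 67.4.

N* ≈ 892, H* ≈ 9.05, P* ≈ 67.4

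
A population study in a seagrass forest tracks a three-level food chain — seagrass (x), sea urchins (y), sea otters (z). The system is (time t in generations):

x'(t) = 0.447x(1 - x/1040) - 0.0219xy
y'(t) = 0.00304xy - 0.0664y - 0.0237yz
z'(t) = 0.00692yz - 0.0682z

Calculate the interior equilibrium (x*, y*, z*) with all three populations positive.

x* ≈ 538, y* ≈ 9.86, z* ≈ 66.2

From dz/dt = 0: 0.00692y* = 0.0682, so y* = 9.86.
From dx/dt = 0: 0.447(1 - x*/1040) = 0.0219·9.86, giving x* = 1040·(1 - 0.483) = 538.
From dy/dt = 0: 0.00304·538 - 0.0664 = 0.0237z*, so z* = 1.57/0.0237 = 66.2.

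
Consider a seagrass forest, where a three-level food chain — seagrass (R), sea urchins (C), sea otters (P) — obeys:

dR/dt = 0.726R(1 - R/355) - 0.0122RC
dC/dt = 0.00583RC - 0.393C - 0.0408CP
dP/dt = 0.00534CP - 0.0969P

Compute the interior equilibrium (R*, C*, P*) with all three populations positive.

R* ≈ 247, C* ≈ 18.1, P* ≈ 25.6

From dP/dt = 0: 0.00534C* = 0.0969, so C* = 18.1.
From dR/dt = 0: 0.726(1 - R*/355) = 0.0122·18.1, giving R* = 355·(1 - 0.305) = 247.
From dC/dt = 0: 0.00583·247 - 0.393 = 0.0408P*, so P* = 1.05/0.0408 = 25.6.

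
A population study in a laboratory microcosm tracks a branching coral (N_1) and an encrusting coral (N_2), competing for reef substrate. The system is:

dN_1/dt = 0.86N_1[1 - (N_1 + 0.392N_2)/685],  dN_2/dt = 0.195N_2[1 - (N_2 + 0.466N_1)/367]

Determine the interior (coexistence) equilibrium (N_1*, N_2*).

N_1* ≈ 662, N_2* ≈ 58.5

Setting both brackets to zero gives the nullclines N_1 + 0.392N_2 = 685 and 0.466N_1 + N_2 = 367.
Substituting N_2 = 367 - 0.466N_1 into the first: N_1(1 - 0.392·0.466) = 685 - 0.392·367.
So N_1* = 541/0.817 = 662, and then N_2* = 367 - 0.466·662 = 58.5.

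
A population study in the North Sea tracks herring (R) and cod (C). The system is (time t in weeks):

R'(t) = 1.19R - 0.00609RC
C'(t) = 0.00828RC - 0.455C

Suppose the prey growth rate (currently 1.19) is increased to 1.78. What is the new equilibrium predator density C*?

C* ≈ 292

At the interior fixed point, setting dR/dt = 0 with R > 0 fixes C* = (prey growth rate)/(RC coefficient) — independent of the other coefficients.
With the change, C* = 1.78/0.00609 = 292; it rises from 195.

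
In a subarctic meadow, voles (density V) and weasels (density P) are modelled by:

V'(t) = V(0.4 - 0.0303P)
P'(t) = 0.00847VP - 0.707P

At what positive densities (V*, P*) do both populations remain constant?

V* ≈ 83.5, P* ≈ 13.2

Set dP/dt = 0 with P > 0: 0.00847V - 0.707 = 0, so V* = 0.707/0.00847 = 83.5.
Set dV/dt = 0 with V > 0: 0.4 - 0.0303P = 0, so P* = 0.4/0.0303 = 13.2.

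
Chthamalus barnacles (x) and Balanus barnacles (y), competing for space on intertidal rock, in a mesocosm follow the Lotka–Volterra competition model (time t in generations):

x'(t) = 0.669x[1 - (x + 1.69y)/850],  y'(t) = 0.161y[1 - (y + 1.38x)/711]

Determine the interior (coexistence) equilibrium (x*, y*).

Setting both brackets to zero gives the nullclines x + 1.69y = 850 and 1.38x + y = 711.
Substituting y = 711 - 1.38x into the first: x(1 - 1.69·1.38) = 850 - 1.69·711.
So x* = -352/-1.33 = 264, and then y* = 711 - 1.38·264 = 347.

x* ≈ 264, y* ≈ 347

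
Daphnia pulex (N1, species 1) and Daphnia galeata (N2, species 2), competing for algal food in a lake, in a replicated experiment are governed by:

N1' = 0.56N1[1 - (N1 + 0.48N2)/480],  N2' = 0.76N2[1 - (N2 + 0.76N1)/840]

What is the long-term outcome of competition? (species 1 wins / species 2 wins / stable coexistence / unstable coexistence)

stable coexistence

Compare the nullcline intercepts: K1/α12 = 480/0.48 = 1000 > K2 = 840; K2/α21 = 840/0.76 = 1110 > K1 = 480.
Since both inequalities hold, each species can invade when rare, so the interior equilibrium is stable.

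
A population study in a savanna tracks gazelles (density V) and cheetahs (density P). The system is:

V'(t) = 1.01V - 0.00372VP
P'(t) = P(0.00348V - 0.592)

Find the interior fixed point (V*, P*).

Set dP/dt = 0 with P > 0: 0.00348V - 0.592 = 0, so V* = 0.592/0.00348 = 170.
Set dV/dt = 0 with V > 0: 1.01 - 0.00372P = 0, so P* = 1.01/0.00372 = 272.

V* ≈ 170, P* ≈ 272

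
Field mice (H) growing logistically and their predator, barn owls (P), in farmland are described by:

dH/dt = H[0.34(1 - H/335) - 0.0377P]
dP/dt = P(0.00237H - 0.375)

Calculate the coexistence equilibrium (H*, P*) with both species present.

H* ≈ 158, P* ≈ 4.76

From dP/dt = 0 with P > 0: 0.00237H* = 0.375, so H* = 158.
Substitute into dH/dt = 0: 0.34(1 - 158/335) = 0.0377P*.
The bracket is 0.528, giving P* = 0.179/0.0377 = 4.76.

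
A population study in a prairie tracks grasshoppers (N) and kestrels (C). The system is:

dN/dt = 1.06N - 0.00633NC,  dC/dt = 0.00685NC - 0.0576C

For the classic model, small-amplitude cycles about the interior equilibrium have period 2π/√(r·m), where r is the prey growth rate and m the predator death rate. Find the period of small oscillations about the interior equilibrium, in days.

T ≈ 25.4 days

Here r = 1.06 and m = 0.0576, so r·m = 0.0611.
ω = √0.0611 = 0.247 per day, hence T = 2π/ω ≈ 25.4 days.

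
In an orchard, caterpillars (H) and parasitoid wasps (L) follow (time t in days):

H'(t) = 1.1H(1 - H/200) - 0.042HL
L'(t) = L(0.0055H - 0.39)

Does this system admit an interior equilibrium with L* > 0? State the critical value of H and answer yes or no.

The predator equation gives dL/dt > 0 only when H > 0.39/0.0055 = 70.9.
Without the predator, H → K = 200. Since 200 > 70.9, the predator can invade and persist.

Threshold H = 70.9; K > 70.9, so yes, the predator persists.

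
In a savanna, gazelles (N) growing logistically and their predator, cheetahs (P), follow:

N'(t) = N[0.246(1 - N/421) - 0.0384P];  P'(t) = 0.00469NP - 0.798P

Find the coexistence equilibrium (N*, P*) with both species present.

From dP/dt = 0 with P > 0: 0.00469N* = 0.798, so N* = 170.
Substitute into dN/dt = 0: 0.246(1 - 170/421) = 0.0384P*.
The bracket is 0.596, giving P* = 0.147/0.0384 = 3.82.

N* ≈ 170, P* ≈ 3.82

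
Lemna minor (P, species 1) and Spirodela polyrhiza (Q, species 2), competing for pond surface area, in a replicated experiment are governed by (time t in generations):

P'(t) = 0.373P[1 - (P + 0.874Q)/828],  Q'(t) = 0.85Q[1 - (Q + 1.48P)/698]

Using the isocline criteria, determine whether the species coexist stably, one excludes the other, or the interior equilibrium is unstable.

species 1 excludes species 2

Compare the nullcline intercepts: K1/α12 = 828/0.874 = 947 > K2 = 698; K2/α21 = 698/1.48 = 472 < K1 = 828.
Since the inequalities point opposite ways, species 1 can invade but species 2 cannot.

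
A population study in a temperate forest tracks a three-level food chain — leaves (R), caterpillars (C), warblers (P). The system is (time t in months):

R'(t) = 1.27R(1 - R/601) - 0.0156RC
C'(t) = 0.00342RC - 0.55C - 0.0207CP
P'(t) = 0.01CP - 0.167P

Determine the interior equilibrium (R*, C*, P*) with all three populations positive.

R* ≈ 478, C* ≈ 16.7, P* ≈ 52.4

From dP/dt = 0: 0.01C* = 0.167, so C* = 16.7.
From dR/dt = 0: 1.27(1 - R*/601) = 0.0156·16.7, giving R* = 601·(1 - 0.205) = 478.
From dC/dt = 0: 0.00342·478 - 0.55 = 0.0207P*, so P* = 1.08/0.0207 = 52.4.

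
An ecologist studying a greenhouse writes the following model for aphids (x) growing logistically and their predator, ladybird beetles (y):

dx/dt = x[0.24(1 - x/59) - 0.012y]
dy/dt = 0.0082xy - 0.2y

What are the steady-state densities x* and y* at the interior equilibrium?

From dy/dt = 0 with y > 0: 0.0082x* = 0.2, so x* = 24.4.
Substitute into dx/dt = 0: 0.24(1 - 24.4/59) = 0.012y*.
The bracket is 0.587, giving y* = 0.141/0.012 = 11.7.

x* ≈ 24.4, y* ≈ 11.7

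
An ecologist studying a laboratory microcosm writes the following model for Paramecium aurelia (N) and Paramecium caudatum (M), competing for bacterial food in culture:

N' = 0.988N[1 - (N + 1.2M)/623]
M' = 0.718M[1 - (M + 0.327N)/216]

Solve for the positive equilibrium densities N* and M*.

Setting both brackets to zero gives the nullclines N + 1.2M = 623 and 0.327N + M = 216.
Substituting M = 216 - 0.327N into the first: N(1 - 1.2·0.327) = 623 - 1.2·216.
So N* = 364/0.608 = 599, and then M* = 216 - 0.327·599 = 20.2.

N* ≈ 599, M* ≈ 20.2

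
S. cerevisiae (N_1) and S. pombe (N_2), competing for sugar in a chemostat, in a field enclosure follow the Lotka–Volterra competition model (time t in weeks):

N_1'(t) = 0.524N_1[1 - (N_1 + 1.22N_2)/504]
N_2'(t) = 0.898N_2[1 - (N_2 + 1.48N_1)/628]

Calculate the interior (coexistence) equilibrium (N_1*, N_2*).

N_1* ≈ 325, N_2* ≈ 146

Setting both brackets to zero gives the nullclines N_1 + 1.22N_2 = 504 and 1.48N_1 + N_2 = 628.
Substituting N_2 = 628 - 1.48N_1 into the first: N_1(1 - 1.22·1.48) = 504 - 1.22·628.
So N_1* = -262/-0.806 = 325, and then N_2* = 628 - 1.48·325 = 146.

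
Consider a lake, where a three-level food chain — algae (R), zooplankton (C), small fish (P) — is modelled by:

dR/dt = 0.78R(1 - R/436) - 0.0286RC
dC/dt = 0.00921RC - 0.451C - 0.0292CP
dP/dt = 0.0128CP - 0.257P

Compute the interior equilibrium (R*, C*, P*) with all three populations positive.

R* ≈ 115, C* ≈ 20.1, P* ≈ 20.8

From dP/dt = 0: 0.0128C* = 0.257, so C* = 20.1.
From dR/dt = 0: 0.78(1 - R*/436) = 0.0286·20.1, giving R* = 436·(1 - 0.736) = 115.
From dC/dt = 0: 0.00921·115 - 0.451 = 0.0292P*, so P* = 0.608/0.0292 = 20.8.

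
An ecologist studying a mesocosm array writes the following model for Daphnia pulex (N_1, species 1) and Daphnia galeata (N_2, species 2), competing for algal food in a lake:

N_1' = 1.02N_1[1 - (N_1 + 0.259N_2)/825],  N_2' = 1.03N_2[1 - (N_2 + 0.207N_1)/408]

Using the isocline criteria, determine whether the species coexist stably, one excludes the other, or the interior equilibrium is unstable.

stable coexistence

Compare the nullcline intercepts: K1/α12 = 825/0.259 = 3190 > K2 = 408; K2/α21 = 408/0.207 = 1970 > K1 = 825.
Since both inequalities hold, each species can invade when rare, so the interior equilibrium is stable.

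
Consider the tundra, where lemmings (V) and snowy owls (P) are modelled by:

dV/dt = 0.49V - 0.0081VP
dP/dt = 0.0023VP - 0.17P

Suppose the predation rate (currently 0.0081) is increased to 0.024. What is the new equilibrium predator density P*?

At the interior fixed point, setting dV/dt = 0 with V > 0 fixes P* = (prey growth rate)/(VP coefficient) — independent of the other coefficients.
With the change, P* = 0.49/0.024 = 20.4; it falls from 60.5.

P* ≈ 20.4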